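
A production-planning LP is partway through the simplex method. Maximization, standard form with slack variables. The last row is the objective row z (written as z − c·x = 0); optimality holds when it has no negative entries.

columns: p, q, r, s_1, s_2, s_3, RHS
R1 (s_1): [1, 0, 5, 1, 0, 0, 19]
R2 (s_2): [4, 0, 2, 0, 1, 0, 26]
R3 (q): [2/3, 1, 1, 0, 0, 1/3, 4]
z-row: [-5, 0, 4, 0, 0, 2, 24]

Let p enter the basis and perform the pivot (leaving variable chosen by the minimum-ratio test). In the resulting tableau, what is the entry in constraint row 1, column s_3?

Ratio test on column p — row 1: 19/1 = 19; row 2: 26/4 = 13/2; row 3: 4/(2/3) = 6. Minimum is 6 at row 3 (q leaves); pivot element 2/3.
Divide row 3 by 2/3; eliminate column p from the other rows.
Row 1 update in column s_3: 0 − 1·(1/2) = -1/2.

-1/2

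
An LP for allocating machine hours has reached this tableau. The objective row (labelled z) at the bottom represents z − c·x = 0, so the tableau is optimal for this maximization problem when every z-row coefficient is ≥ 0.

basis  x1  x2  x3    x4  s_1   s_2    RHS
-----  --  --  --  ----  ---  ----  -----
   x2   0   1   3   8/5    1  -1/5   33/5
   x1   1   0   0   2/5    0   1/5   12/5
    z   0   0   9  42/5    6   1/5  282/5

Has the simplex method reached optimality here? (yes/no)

yes

Every z-row coefficient is ≥ 0, so the tableau is optimal.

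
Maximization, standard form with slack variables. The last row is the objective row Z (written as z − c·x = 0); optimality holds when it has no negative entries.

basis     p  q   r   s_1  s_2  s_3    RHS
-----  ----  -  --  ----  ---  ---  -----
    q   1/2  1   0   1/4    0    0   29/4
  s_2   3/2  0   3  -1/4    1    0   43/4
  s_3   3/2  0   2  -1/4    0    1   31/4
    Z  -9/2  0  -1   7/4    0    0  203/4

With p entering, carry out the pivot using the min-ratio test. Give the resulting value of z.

Ratio test on column p — row 1: (29/4)/(1/2) = 29/2; row 2: (43/4)/(3/2) = 43/6; row 3: (31/4)/(3/2) = 31/6. Minimum is 31/6 at row 3 (s_3 leaves); pivot element 3/2.
Pivot on row 3; the Z-row RHS becomes 203/4 − (-9/2)·(31/6) = 74.

74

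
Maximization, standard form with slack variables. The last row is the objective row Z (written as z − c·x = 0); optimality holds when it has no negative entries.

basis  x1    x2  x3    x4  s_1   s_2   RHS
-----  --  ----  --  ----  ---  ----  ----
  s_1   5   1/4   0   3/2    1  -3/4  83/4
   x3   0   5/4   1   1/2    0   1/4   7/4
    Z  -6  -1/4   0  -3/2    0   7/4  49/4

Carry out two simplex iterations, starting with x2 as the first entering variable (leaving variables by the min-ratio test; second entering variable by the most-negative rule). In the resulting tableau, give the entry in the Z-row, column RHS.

Ratio test on column x2 — row 1: (83/4)/(1/4) = 83; row 2: (7/4)/(5/4) = 7/5. Minimum is 7/5 at row 2 (x3 leaves); pivot element 5/4.
Divide row 2 by 5/4; eliminate column x2 from the other rows.
Second iteration: most negative Z-row entry is -6 in column x1, so x1 enters.
Ratio test on column x1 — row 1: (102/5)/5 = 102/25; row 2: entry 0 ≤ 0. Minimum is 102/25 at row 1 (s_1 leaves); pivot element 5.
Divide row 1 by 5; eliminate column x1 from the other rows.
After both pivots, the entry at the Z-row, column RHS is 927/25.

927/25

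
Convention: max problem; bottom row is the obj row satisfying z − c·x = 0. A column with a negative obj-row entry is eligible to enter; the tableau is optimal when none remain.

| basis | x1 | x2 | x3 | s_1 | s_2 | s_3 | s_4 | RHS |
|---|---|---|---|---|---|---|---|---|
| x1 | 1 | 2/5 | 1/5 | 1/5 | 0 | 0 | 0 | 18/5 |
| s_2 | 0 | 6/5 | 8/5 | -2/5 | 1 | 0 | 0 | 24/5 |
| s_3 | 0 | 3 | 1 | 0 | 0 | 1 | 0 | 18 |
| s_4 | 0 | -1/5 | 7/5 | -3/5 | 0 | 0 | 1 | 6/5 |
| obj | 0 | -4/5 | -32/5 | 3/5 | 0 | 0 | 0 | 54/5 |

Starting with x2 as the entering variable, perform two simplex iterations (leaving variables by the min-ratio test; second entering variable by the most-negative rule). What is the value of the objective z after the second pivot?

Ratio test on column x2 — row 1: (18/5)/(2/5) = 9; row 2: (24/5)/(6/5) = 4; row 3: 18/3 = 6; row 4: entry -1/5 ≤ 0. Minimum is 4 at row 2 (s_2 leaves); pivot element 6/5.
Pivot on row 2; the obj-row RHS becomes 54/5 − (-4/5)·4 = 14.
Next entering variable (most negative obj-row entry -16/3): x3.
Ratio test on column x3 — row 1: entry -1/3 ≤ 0; row 2: 4/(4/3) = 3; row 3: entry -3 ≤ 0; row 4: 2/(5/3) = 6/5. Minimum is 6/5 at row 4 (s_4 leaves); pivot element 5/3.
After the second pivot the obj-row RHS is 14 − (-16/3)·(6/5) = 102/5.

102/5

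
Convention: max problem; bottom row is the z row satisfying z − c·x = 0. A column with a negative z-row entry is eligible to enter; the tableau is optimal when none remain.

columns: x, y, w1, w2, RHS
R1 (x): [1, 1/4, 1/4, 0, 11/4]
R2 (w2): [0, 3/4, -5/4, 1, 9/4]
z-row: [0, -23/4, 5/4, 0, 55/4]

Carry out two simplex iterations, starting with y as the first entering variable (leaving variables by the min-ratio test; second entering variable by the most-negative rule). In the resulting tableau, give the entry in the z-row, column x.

25/2

Ratio test on column y — row 1: (11/4)/(1/4) = 11; row 2: (9/4)/(3/4) = 3. Minimum is 3 at row 2 (w2 leaves); pivot element 3/4.
Divide row 2 by 3/4; eliminate column y from the other rows.
Second iteration: most negative z-row entry is -25/3 in column w1, so w1 enters.
Ratio test on column w1 — row 1: 2/(2/3) = 3; row 2: entry -5/3 ≤ 0. Minimum is 3 at row 1 (x leaves); pivot element 2/3.
Divide row 1 by 2/3; eliminate column w1 from the other rows.
After both pivots, the entry at the z-row, column x is 25/2.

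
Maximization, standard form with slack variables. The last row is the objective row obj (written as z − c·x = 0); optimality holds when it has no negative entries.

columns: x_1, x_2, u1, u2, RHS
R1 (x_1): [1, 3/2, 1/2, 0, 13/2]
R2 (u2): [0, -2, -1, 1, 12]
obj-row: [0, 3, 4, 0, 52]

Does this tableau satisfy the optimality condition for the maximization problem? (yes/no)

yes

Every obj-row coefficient is ≥ 0, so the tableau is optimal.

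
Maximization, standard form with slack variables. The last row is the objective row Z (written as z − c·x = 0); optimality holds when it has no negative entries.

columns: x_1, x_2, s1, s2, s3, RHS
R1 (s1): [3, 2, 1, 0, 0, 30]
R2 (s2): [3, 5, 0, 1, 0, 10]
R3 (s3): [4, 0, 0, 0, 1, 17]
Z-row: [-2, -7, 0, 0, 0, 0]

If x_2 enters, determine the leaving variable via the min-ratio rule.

Column x_2 entries and ratios — s1: 30/2 = 15; s2: 10/5 = 2; s3: 0 ≤ 0, skip.
Smallest ratio is 2 in the row of s2, so s2 leaves.

s2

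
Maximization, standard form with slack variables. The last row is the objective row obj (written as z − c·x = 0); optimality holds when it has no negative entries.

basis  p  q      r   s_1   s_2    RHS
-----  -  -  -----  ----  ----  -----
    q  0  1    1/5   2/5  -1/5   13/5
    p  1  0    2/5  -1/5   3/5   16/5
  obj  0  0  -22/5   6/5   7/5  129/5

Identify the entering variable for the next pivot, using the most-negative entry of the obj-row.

r

Negative obj-row entries: r: -22/5.
The most negative is -22/5 in column r, so r enters.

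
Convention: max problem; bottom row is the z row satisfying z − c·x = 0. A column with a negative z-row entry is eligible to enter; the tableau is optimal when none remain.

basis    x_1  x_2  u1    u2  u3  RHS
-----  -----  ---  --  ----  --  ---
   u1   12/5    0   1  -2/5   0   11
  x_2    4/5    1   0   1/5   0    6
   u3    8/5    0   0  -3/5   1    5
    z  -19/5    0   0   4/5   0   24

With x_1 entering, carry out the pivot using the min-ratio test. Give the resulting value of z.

287/8

Ratio test on column x_1 — row 1: 11/(12/5) = 55/12; row 2: 6/(4/5) = 15/2; row 3: 5/(8/5) = 25/8. Minimum is 25/8 at row 3 (u3 leaves); pivot element 8/5.
Pivot on row 3; the z-row RHS becomes 24 − (-19/5)·(25/8) = 287/8.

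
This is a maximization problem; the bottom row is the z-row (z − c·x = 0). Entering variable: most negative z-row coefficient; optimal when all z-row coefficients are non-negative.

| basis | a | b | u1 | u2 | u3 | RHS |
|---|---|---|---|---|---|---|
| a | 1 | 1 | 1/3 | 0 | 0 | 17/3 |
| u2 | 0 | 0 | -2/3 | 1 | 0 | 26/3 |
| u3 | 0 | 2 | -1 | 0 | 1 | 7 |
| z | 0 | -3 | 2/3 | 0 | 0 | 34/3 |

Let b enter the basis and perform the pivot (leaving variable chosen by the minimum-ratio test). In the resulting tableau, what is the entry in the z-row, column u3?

3/2

Ratio test on column b — row 1: (17/3)/1 = 17/3; row 2: entry 0 ≤ 0; row 3: 7/2 = 7/2. Minimum is 7/2 at row 3 (u3 leaves); pivot element 2.
Divide row 3 by 2; eliminate column b from the other rows.
z-row update in column u3: 0 − (-3)·(1/2) = 3/2.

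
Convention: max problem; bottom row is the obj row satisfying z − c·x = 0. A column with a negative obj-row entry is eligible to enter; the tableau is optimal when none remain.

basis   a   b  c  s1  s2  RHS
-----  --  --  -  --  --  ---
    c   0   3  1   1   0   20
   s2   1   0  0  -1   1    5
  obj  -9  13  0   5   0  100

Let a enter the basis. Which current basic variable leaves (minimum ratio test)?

Column a entries and ratios — c: 0 ≤ 0, skip; s2: 5/1 = 5.
Smallest ratio is 5 in the row of s2, so s2 leaves.

s2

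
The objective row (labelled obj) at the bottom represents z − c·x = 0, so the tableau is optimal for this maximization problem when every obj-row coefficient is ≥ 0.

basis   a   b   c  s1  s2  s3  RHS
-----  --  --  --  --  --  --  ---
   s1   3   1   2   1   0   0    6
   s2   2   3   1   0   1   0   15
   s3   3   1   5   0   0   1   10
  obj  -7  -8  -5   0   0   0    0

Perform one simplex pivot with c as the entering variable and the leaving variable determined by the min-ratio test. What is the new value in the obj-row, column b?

Ratio test on column c — row 1: 6/2 = 3; row 2: 15/1 = 15; row 3: 10/5 = 2. Minimum is 2 at row 3 (s3 leaves); pivot element 5.
Divide row 3 by 5; eliminate column c from the other rows.
obj-row update in column b: -8 − (-5)·(1/5) = -7.

-7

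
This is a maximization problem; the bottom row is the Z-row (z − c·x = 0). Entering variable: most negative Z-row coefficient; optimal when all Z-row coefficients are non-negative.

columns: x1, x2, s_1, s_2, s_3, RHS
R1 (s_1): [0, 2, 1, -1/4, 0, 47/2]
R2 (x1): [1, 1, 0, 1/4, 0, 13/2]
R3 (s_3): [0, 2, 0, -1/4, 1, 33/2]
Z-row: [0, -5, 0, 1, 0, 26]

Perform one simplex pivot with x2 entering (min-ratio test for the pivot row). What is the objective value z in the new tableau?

117/2

Ratio test on column x2 — row 1: (47/2)/2 = 47/4; row 2: (13/2)/1 = 13/2; row 3: (33/2)/2 = 33/4. Minimum is 13/2 at row 2 (x1 leaves); pivot element 1.
Pivot on row 2; the Z-row RHS becomes 26 − (-5)·(13/2) = 117/2.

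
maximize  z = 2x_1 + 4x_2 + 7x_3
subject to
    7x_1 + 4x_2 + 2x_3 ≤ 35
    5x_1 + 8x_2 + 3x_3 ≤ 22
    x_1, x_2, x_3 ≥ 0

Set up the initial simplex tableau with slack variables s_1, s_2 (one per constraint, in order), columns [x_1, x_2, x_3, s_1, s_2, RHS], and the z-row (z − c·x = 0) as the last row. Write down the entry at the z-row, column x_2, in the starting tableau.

The z-row carries the negated objective coefficients: the x_2 entry is -4.

-4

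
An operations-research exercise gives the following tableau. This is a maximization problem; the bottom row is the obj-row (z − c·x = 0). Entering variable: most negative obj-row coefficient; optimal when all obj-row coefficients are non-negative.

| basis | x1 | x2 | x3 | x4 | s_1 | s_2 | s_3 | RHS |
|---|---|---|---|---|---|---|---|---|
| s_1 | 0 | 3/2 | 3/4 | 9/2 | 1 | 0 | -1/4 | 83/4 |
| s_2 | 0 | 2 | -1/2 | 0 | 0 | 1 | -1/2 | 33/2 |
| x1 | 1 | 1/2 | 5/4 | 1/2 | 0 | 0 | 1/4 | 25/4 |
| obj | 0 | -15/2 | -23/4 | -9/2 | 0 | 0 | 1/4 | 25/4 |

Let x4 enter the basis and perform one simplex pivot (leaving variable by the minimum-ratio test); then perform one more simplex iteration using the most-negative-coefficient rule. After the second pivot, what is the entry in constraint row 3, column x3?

Ratio test on column x4 — row 1: (83/4)/(9/2) = 83/18; row 2: entry 0 ≤ 0; row 3: (25/4)/(1/2) = 25/2. Minimum is 83/18 at row 1 (s_1 leaves); pivot element 9/2.
Divide row 1 by 9/2; eliminate column x4 from the other rows.
Second iteration: most negative obj-row entry is -6 in column x2, so x2 enters.
Ratio test on column x2 — row 1: (83/18)/(1/3) = 83/6; row 2: (33/2)/2 = 33/4; row 3: (71/18)/(1/3) = 71/6. Minimum is 33/4 at row 2 (s_2 leaves); pivot element 2.
Divide row 2 by 2; eliminate column x2 from the other rows.
After both pivots, the entry at constraint row 3, column x3 is 5/4.

5/4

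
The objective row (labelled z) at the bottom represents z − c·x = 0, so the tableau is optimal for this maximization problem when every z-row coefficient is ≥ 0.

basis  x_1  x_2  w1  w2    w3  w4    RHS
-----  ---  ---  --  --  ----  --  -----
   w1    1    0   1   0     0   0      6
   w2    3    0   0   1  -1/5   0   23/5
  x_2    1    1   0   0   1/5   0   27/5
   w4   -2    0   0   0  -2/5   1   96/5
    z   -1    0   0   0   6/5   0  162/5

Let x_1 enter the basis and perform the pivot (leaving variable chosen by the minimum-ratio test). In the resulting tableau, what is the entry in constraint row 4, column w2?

Ratio test on column x_1 — row 1: 6/1 = 6; row 2: (23/5)/3 = 23/15; row 3: (27/5)/1 = 27/5; row 4: entry -2 ≤ 0. Minimum is 23/15 at row 2 (w2 leaves); pivot element 3.
Divide row 2 by 3; eliminate column x_1 from the other rows.
Row 4 update in column w2: 0 − (-2)·(1/3) = 2/3.

2/3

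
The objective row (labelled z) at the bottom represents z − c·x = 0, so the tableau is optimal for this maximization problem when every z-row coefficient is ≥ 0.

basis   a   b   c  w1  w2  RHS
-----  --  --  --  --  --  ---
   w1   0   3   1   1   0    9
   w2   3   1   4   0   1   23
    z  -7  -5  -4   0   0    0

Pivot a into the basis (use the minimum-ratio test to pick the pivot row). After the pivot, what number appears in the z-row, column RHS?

Ratio test on column a — row 1: entry 0 ≤ 0; row 2: 23/3 = 23/3. Minimum is 23/3 at row 2 (w2 leaves); pivot element 3.
Divide row 2 by 3; eliminate column a from the other rows.
z-row update in column RHS: 0 − (-7)·(23/3) = 161/3.

161/3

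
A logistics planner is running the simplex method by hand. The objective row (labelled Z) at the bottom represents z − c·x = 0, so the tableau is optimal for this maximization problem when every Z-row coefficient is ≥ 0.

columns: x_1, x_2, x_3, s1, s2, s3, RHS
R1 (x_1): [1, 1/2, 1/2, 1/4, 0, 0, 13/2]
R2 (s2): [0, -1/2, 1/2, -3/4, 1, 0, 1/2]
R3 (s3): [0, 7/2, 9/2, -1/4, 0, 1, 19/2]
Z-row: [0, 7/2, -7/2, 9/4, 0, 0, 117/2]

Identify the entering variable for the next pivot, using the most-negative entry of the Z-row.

Negative Z-row entries: x_3: -7/2.
The most negative is -7/2 in column x_3, so x_3 enters.

x_3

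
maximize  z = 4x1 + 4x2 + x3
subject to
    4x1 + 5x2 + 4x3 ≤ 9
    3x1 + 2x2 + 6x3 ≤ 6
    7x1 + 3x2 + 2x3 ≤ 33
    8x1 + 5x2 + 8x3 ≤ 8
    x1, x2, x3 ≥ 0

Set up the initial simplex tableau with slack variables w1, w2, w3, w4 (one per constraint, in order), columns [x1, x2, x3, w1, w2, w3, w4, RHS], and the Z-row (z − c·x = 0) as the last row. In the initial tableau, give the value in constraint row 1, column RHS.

The RHS of constraint 1 is b_1 = 9.

9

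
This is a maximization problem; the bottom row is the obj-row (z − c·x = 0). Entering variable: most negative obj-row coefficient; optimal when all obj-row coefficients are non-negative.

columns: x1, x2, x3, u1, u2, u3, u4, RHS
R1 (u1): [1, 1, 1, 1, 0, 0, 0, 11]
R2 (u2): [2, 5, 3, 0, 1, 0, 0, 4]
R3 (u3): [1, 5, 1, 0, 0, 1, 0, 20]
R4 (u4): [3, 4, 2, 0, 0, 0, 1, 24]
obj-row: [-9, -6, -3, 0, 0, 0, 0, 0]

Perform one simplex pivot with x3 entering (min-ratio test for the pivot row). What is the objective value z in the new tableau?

Ratio test on column x3 — row 1: 11/1 = 11; row 2: 4/3 = 4/3; row 3: 20/1 = 20; row 4: 24/2 = 12. Minimum is 4/3 at row 2 (u2 leaves); pivot element 3.
Pivot on row 2; the obj-row RHS becomes 0 − (-3)·(4/3) = 4.

4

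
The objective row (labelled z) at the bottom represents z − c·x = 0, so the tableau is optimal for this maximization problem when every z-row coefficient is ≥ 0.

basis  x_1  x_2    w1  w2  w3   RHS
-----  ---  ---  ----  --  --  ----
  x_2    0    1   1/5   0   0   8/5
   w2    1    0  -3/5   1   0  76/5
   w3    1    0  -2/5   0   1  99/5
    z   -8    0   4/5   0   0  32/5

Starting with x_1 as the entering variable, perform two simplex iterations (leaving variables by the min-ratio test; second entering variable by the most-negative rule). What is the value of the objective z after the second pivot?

Ratio test on column x_1 — row 1: entry 0 ≤ 0; row 2: (76/5)/1 = 76/5; row 3: (99/5)/1 = 99/5. Minimum is 76/5 at row 2 (w2 leaves); pivot element 1.
Pivot on row 2; the z-row RHS becomes 32/5 − (-8)·(76/5) = 128.
Next entering variable (most negative z-row entry -4): w1.
Ratio test on column w1 — row 1: (8/5)/(1/5) = 8; row 2: entry -3/5 ≤ 0; row 3: (23/5)/(1/5) = 23. Minimum is 8 at row 1 (x_2 leaves); pivot element 1/5.
After the second pivot the z-row RHS is 128 − (-4)·8 = 160.

160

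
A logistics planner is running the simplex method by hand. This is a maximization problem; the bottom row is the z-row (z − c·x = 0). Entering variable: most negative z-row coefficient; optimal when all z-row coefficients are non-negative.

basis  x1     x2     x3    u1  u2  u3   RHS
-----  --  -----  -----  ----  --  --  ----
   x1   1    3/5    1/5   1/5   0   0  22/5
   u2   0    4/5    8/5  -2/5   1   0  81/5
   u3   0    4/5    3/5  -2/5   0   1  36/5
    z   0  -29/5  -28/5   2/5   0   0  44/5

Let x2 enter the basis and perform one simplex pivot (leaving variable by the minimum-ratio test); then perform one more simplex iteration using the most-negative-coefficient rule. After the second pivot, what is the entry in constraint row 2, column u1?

2

Ratio test on column x2 — row 1: (22/5)/(3/5) = 22/3; row 2: (81/5)/(4/5) = 81/4; row 3: (36/5)/(4/5) = 9. Minimum is 22/3 at row 1 (x1 leaves); pivot element 3/5.
Divide row 1 by 3/5; eliminate column x2 from the other rows.
Second iteration: most negative z-row entry is -11/3 in column x3, so x3 enters.
Ratio test on column x3 — row 1: (22/3)/(1/3) = 22; row 2: (31/3)/(4/3) = 31/4; row 3: (4/3)/(1/3) = 4. Minimum is 4 at row 3 (u3 leaves); pivot element 1/3.
Divide row 3 by 1/3; eliminate column x3 from the other rows.
After both pivots, the entry at constraint row 2, column u1 is 2.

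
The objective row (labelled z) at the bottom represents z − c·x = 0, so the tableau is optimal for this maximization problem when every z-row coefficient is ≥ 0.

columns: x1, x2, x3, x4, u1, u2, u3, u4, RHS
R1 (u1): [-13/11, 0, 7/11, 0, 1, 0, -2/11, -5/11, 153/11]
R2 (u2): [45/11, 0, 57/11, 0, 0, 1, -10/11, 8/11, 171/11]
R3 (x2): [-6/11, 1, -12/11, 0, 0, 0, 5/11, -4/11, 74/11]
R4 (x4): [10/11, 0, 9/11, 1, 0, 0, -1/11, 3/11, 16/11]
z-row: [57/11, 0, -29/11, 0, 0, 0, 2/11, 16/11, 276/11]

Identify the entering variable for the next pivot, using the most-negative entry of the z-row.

x3

Negative z-row entries: x3: -29/11.
The most negative is -29/11 in column x3, so x3 enters.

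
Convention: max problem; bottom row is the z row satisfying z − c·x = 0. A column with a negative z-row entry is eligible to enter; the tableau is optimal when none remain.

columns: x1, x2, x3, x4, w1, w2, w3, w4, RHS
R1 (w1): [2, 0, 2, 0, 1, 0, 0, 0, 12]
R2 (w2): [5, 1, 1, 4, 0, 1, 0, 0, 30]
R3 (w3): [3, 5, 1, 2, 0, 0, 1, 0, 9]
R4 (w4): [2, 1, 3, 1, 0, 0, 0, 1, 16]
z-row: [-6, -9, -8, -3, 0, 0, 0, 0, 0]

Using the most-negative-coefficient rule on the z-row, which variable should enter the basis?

Negative z-row entries: x1: -6, x2: -9, x3: -8, x4: -3.
The most negative is -9 in column x2, so x2 enters.

x2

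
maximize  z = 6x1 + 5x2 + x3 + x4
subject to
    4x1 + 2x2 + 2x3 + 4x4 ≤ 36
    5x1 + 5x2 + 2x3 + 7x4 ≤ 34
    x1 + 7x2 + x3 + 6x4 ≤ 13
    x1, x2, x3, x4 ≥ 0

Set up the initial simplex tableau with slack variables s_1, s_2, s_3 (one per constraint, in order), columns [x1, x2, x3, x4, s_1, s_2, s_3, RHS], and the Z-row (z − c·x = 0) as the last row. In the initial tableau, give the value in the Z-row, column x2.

The Z-row carries the negated objective coefficients: the x2 entry is -5.

-5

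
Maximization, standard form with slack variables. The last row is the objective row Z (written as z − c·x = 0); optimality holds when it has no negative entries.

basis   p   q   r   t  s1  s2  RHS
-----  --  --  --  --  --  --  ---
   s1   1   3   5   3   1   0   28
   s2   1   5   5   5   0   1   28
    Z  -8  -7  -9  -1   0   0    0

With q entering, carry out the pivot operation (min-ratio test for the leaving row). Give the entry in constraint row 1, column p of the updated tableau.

2/5

Ratio test on column q — row 1: 28/3 = 28/3; row 2: 28/5 = 28/5. Minimum is 28/5 at row 2 (s2 leaves); pivot element 5.
Divide row 2 by 5; eliminate column q from the other rows.
Row 1 update in column p: 1 − 3·(1/5) = 2/5.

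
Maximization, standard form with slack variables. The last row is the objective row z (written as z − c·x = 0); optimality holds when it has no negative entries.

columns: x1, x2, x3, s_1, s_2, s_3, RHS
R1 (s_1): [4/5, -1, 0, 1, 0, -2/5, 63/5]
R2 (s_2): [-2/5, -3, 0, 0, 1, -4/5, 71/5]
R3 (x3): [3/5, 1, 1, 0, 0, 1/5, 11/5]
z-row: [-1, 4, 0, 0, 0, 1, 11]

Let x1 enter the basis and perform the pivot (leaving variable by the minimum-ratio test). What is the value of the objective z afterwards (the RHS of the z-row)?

Ratio test on column x1 — row 1: (63/5)/(4/5) = 63/4; row 2: entry -2/5 ≤ 0; row 3: (11/5)/(3/5) = 11/3. Minimum is 11/3 at row 3 (x3 leaves); pivot element 3/5.
Pivot on row 3; the z-row RHS becomes 11 − (-1)·(11/3) = 44/3.

44/3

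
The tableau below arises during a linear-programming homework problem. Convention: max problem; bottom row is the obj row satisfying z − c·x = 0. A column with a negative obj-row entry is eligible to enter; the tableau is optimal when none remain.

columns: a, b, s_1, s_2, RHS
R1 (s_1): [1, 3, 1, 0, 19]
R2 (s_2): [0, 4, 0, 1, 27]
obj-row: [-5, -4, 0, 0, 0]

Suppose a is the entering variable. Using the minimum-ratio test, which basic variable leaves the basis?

s_1

Column a entries and ratios — s_1: 19/1 = 19; s_2: 0 ≤ 0, skip.
Smallest ratio is 19 in the row of s_1, so s_1 leaves.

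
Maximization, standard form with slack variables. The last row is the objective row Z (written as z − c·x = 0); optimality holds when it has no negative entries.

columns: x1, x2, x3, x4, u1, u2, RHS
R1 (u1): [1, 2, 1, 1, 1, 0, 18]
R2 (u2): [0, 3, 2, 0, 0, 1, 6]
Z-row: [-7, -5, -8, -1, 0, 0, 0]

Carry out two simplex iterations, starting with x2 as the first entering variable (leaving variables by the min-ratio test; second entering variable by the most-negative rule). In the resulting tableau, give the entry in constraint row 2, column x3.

2/3

Ratio test on column x2 — row 1: 18/2 = 9; row 2: 6/3 = 2. Minimum is 2 at row 2 (u2 leaves); pivot element 3.
Divide row 2 by 3; eliminate column x2 from the other rows.
Second iteration: most negative Z-row entry is -7 in column x1, so x1 enters.
Ratio test on column x1 — row 1: 14/1 = 14; row 2: entry 0 ≤ 0. Minimum is 14 at row 1 (u1 leaves); pivot element 1.
Divide row 1 by 1; eliminate column x1 from the other rows.
After both pivots, the entry at constraint row 2, column x3 is 2/3.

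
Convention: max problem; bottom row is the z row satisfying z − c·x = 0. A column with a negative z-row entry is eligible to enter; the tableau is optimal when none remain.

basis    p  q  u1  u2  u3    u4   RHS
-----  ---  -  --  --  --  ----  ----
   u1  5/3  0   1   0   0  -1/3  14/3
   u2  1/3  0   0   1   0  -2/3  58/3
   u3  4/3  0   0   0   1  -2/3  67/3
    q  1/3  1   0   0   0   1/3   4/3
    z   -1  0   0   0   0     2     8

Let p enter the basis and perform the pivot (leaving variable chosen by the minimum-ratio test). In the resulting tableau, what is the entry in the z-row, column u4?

9/5

Ratio test on column p — row 1: (14/3)/(5/3) = 14/5; row 2: (58/3)/(1/3) = 58; row 3: (67/3)/(4/3) = 67/4; row 4: (4/3)/(1/3) = 4. Minimum is 14/5 at row 1 (u1 leaves); pivot element 5/3.
Divide row 1 by 5/3; eliminate column p from the other rows.
z-row update in column u4: 2 − (-1)·(-1/5) = 9/5.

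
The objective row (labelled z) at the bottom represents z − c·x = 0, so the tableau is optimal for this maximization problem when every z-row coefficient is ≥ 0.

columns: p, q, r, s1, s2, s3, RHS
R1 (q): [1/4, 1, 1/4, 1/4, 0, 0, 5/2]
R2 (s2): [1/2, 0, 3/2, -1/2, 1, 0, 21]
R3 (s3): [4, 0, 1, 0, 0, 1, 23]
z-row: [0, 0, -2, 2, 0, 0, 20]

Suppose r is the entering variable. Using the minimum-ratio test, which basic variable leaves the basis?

q

Column r entries and ratios — q: (5/2)/(1/4) = 10; s2: 21/(3/2) = 14; s3: 23/1 = 23.
Smallest ratio is 10 in the row of q, so q leaves.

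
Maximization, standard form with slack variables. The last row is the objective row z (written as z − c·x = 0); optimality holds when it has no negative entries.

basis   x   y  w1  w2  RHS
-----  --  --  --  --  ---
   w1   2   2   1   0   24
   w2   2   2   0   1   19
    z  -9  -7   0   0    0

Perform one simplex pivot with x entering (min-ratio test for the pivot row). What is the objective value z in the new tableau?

171/2

Ratio test on column x — row 1: 24/2 = 12; row 2: 19/2 = 19/2. Minimum is 19/2 at row 2 (w2 leaves); pivot element 2.
Pivot on row 2; the z-row RHS becomes 0 − (-9)·(19/2) = 171/2.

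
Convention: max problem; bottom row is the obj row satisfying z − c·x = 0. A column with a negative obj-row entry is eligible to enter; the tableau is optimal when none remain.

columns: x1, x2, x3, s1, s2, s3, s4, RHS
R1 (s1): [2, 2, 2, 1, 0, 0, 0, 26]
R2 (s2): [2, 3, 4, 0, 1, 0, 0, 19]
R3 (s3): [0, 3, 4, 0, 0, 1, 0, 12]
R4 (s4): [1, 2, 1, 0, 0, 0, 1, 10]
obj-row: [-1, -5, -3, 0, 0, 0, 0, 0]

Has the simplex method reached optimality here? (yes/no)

no

The obj-row has a negative entry -5 in column x2, so it is not optimal.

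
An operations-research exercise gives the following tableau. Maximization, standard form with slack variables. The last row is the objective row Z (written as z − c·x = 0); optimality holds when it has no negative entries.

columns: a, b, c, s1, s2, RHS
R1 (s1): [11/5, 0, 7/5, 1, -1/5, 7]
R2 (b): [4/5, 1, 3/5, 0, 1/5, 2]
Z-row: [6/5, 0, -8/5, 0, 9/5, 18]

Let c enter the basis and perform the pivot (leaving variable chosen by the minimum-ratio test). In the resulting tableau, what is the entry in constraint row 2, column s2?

1/3

Ratio test on column c — row 1: 7/(7/5) = 5; row 2: 2/(3/5) = 10/3. Minimum is 10/3 at row 2 (b leaves); pivot element 3/5.
Divide row 2 by 3/5; eliminate column c from the other rows.
In the new row 2, the s2 entry is the old entry divided by the pivot: (1/5)/(3/5) = 1/3.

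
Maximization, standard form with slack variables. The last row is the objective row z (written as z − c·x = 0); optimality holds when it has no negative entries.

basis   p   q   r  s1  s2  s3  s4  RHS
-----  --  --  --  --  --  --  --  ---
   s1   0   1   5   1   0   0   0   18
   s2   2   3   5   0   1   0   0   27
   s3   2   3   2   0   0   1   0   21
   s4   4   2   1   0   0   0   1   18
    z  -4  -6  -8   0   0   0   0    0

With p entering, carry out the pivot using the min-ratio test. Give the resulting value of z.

Ratio test on column p — row 1: entry 0 ≤ 0; row 2: 27/2 = 27/2; row 3: 21/2 = 21/2; row 4: 18/4 = 9/2. Minimum is 9/2 at row 4 (s4 leaves); pivot element 4.
Pivot on row 4; the z-row RHS becomes 0 − (-4)·(9/2) = 18.

18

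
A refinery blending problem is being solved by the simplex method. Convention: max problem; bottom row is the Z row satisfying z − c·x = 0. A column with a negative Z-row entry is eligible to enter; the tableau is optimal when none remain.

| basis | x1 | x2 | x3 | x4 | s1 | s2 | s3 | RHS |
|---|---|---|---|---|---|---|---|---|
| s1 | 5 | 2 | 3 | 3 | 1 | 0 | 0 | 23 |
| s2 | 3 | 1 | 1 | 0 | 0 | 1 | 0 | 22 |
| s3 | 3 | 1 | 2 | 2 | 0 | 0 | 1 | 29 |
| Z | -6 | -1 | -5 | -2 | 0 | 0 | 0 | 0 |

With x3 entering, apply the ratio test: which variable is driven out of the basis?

s1

Column x3 entries and ratios — s1: 23/3 = 23/3; s2: 22/1 = 22; s3: 29/2 = 29/2.
Smallest ratio is 23/3 in the row of s1, so s1 leaves.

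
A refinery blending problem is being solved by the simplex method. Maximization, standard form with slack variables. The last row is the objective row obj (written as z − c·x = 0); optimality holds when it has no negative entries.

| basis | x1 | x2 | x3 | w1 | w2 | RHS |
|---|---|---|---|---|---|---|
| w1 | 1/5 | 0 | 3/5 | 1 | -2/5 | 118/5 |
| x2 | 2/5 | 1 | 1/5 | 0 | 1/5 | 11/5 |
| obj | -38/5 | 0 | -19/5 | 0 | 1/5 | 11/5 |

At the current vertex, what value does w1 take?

118/5

w1 is basic (row 1); its value is the RHS of that row, 118/5.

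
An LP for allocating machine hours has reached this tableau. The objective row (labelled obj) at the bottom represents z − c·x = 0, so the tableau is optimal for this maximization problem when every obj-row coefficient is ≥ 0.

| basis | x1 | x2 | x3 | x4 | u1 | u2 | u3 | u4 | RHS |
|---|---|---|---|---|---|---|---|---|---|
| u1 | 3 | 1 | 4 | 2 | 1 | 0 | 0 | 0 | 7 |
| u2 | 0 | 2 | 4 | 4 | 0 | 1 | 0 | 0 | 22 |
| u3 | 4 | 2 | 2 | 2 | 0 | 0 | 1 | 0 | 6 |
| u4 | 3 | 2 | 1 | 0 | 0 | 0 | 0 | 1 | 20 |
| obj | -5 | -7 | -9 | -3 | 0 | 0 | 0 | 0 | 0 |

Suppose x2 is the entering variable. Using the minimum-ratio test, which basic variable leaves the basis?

Column x2 entries and ratios — u1: 7/1 = 7; u2: 22/2 = 11; u3: 6/2 = 3; u4: 20/2 = 10.
Smallest ratio is 3 in the row of u3, so u3 leaves.

u3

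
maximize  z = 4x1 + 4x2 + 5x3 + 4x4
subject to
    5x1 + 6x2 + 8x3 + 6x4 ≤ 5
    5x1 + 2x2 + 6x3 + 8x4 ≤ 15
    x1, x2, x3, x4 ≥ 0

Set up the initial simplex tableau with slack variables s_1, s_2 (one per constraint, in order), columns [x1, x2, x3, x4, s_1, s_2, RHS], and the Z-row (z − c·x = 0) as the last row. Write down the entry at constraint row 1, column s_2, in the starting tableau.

Slack s_2 belongs to constraint 2; its column is the unit vector e_2, so the entry in row 1 is 0.

0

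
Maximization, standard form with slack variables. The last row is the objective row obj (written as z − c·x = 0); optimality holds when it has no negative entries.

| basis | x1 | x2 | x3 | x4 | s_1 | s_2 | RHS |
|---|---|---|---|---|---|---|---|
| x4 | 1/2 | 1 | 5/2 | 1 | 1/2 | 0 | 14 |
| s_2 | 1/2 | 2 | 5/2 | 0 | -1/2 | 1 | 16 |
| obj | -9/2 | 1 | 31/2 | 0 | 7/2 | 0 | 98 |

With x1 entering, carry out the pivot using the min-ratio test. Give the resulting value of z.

Ratio test on column x1 — row 1: 14/(1/2) = 28; row 2: 16/(1/2) = 32. Minimum is 28 at row 1 (x4 leaves); pivot element 1/2.
Pivot on row 1; the obj-row RHS becomes 98 − (-9/2)·28 = 224.

224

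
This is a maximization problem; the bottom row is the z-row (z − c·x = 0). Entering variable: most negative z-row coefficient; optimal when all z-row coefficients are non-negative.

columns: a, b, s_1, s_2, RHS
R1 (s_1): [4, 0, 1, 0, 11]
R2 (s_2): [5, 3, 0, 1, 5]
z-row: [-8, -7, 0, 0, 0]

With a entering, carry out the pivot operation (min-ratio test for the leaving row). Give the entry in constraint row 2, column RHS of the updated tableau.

Ratio test on column a — row 1: 11/4 = 11/4; row 2: 5/5 = 1. Minimum is 1 at row 2 (s_2 leaves); pivot element 5.
Divide row 2 by 5; eliminate column a from the other rows.
In the new row 2, the RHS entry is the old entry divided by the pivot: 5/5 = 1.

1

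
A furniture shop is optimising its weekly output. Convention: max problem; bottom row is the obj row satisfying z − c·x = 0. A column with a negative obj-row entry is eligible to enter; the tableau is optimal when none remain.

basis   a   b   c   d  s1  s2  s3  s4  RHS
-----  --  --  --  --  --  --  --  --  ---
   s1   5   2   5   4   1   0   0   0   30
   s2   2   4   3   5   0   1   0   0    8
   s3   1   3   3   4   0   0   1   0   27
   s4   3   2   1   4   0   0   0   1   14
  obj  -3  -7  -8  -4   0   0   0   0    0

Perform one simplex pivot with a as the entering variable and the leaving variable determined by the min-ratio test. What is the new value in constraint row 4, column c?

Ratio test on column a — row 1: 30/5 = 6; row 2: 8/2 = 4; row 3: 27/1 = 27; row 4: 14/3 = 14/3. Minimum is 4 at row 2 (s2 leaves); pivot element 2.
Divide row 2 by 2; eliminate column a from the other rows.
Row 4 update in column c: 1 − 3·(3/2) = -7/2.

-7/2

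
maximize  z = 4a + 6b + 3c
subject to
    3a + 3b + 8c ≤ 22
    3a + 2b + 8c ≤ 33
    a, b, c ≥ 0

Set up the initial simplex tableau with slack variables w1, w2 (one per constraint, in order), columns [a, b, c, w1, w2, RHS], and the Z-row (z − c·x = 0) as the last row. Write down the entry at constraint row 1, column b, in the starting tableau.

Constraint 1 has coefficient 3 on b.

3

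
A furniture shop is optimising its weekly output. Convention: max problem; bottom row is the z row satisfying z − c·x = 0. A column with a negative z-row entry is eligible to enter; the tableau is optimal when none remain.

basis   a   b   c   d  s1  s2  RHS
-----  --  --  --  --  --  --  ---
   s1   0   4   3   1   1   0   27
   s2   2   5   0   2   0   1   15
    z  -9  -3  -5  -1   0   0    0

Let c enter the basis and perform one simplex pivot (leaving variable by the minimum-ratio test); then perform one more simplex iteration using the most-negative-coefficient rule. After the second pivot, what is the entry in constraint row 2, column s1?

0

Ratio test on column c — row 1: 27/3 = 9; row 2: entry 0 ≤ 0. Minimum is 9 at row 1 (s1 leaves); pivot element 3.
Divide row 1 by 3; eliminate column c from the other rows.
Second iteration: most negative z-row entry is -9 in column a, so a enters.
Ratio test on column a — row 1: entry 0 ≤ 0; row 2: 15/2 = 15/2. Minimum is 15/2 at row 2 (s2 leaves); pivot element 2.
Divide row 2 by 2; eliminate column a from the other rows.
After both pivots, the entry at constraint row 2, column s1 is 0.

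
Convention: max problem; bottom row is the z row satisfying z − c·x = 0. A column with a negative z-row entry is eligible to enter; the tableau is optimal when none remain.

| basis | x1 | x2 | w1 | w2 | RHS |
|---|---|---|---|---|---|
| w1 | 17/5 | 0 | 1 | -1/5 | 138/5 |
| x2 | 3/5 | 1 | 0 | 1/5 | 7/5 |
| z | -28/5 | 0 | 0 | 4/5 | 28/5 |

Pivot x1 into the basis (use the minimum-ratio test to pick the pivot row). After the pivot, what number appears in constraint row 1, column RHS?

Ratio test on column x1 — row 1: (138/5)/(17/5) = 138/17; row 2: (7/5)/(3/5) = 7/3. Minimum is 7/3 at row 2 (x2 leaves); pivot element 3/5.
Divide row 2 by 3/5; eliminate column x1 from the other rows.
Row 1 update in column RHS: 138/5 − (17/5)·(7/3) = 59/3.

59/3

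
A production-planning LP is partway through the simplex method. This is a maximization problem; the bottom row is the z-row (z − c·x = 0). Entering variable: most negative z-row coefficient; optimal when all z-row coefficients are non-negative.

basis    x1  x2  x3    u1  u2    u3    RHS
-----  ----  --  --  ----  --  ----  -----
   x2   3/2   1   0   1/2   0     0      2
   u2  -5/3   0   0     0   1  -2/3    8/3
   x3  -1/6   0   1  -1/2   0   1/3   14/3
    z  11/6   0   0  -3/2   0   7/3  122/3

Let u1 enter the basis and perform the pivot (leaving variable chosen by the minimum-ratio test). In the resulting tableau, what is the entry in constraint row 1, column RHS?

Ratio test on column u1 — row 1: 2/(1/2) = 4; row 2: entry 0 ≤ 0; row 3: entry -1/2 ≤ 0. Minimum is 4 at row 1 (x2 leaves); pivot element 1/2.
Divide row 1 by 1/2; eliminate column u1 from the other rows.
In the new row 1, the RHS entry is the old entry divided by the pivot: 2/(1/2) = 4.

4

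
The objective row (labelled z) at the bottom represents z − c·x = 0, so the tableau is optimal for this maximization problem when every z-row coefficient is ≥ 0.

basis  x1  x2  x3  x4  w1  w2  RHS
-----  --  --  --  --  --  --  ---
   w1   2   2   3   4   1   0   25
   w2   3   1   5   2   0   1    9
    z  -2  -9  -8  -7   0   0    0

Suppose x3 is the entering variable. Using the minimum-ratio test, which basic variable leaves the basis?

Column x3 entries and ratios — w1: 25/3 = 25/3; w2: 9/5 = 9/5.
Smallest ratio is 9/5 in the row of w2, so w2 leaves.

w2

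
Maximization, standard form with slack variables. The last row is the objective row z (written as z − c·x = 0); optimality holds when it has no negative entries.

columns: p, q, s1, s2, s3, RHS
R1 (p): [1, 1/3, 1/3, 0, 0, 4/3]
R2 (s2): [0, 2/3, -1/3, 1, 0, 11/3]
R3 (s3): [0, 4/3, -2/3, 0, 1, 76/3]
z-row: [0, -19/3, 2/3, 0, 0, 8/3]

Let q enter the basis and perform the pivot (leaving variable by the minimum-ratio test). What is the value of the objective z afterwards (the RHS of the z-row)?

28

Ratio test on column q — row 1: (4/3)/(1/3) = 4; row 2: (11/3)/(2/3) = 11/2; row 3: (76/3)/(4/3) = 19. Minimum is 4 at row 1 (p leaves); pivot element 1/3.
Pivot on row 1; the z-row RHS becomes 8/3 − (-19/3)·4 = 28.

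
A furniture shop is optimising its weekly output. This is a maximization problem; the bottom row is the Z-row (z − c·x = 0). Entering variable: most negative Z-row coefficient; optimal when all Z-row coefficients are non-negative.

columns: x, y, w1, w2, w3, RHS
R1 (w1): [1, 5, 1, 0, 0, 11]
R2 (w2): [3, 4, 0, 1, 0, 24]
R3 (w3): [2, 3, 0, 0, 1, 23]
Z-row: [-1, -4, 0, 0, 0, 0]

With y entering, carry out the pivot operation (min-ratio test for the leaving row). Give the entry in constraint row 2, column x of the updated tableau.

Ratio test on column y — row 1: 11/5 = 11/5; row 2: 24/4 = 6; row 3: 23/3 = 23/3. Minimum is 11/5 at row 1 (w1 leaves); pivot element 5.
Divide row 1 by 5; eliminate column y from the other rows.
Row 2 update in column x: 3 − 4·(1/5) = 11/5.

11/5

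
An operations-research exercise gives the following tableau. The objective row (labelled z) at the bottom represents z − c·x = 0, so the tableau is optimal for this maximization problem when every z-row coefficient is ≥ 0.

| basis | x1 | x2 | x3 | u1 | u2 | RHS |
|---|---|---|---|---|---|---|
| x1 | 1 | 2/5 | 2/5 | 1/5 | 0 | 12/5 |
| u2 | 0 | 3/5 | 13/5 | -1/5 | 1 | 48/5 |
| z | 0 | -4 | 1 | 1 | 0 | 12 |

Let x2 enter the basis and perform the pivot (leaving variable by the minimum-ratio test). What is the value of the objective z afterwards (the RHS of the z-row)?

36

Ratio test on column x2 — row 1: (12/5)/(2/5) = 6; row 2: (48/5)/(3/5) = 16. Minimum is 6 at row 1 (x1 leaves); pivot element 2/5.
Pivot on row 1; the z-row RHS becomes 12 − (-4)·6 = 36.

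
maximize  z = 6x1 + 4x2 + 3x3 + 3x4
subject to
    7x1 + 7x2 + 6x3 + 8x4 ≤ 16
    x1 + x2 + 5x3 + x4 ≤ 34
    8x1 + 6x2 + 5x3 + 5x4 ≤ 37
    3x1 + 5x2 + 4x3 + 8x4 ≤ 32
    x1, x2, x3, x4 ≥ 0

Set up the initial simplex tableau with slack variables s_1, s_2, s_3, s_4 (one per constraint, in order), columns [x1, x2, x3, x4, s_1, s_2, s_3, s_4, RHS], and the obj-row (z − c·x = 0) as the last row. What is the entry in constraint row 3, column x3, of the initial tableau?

Constraint 3 has coefficient 5 on x3.

5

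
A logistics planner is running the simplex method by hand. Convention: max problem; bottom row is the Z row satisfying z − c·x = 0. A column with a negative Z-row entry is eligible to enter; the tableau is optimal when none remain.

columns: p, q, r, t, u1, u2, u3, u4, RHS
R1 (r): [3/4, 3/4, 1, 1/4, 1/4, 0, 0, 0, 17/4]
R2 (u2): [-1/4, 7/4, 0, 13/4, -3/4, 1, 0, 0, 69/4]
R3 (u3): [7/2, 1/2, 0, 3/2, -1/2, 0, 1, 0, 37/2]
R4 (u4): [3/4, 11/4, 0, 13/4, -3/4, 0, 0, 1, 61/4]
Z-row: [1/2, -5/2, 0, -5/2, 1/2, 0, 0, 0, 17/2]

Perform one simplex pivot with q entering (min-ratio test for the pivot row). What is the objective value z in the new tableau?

246/11

Ratio test on column q — row 1: (17/4)/(3/4) = 17/3; row 2: (69/4)/(7/4) = 69/7; row 3: (37/2)/(1/2) = 37; row 4: (61/4)/(11/4) = 61/11. Minimum is 61/11 at row 4 (u4 leaves); pivot element 11/4.
Pivot on row 4; the Z-row RHS becomes 17/2 − (-5/2)·(61/11) = 246/11.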